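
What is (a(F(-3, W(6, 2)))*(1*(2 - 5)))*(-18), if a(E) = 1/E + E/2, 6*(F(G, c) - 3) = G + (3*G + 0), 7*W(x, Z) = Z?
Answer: 81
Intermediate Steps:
W(x, Z) = Z/7
F(G, c) = 3 + 2*G/3 (F(G, c) = 3 + (G + (3*G + 0))/6 = 3 + (G + 3*G)/6 = 3 + (4*G)/6 = 3 + 2*G/3)
a(E) = 1/E + E/2 (a(E) = 1/E + E*(½) = 1/E + E/2)
(a(F(-3, W(6, 2)))*(1*(2 - 5)))*(-18) = ((1/(3 + (⅔)*(-3)) + (3 + (⅔)*(-3))/2)*(1*(2 - 5)))*(-18) = ((1/(3 - 2) + (3 - 2)/2)*(1*(-3)))*(-18) = ((1/1 + (½)*1)*(-3))*(-18) = ((1 + ½)*(-3))*(-18) = ((3/2)*(-3))*(-18) = -9/2*(-18) = 81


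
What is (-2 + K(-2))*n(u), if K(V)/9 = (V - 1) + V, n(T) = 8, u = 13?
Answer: -376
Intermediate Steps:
K(V) = -9 + 18*V (K(V) = 9*((V - 1) + V) = 9*((-1 + V) + V) = 9*(-1 + 2*V) = -9 + 18*V)
(-2 + K(-2))*n(u) = (-2 + (-9 + 18*(-2)))*8 = (-2 + (-9 - 36))*8 = (-2 - 45)*8 = -47*8 = -376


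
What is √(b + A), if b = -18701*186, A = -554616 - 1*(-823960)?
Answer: I*√3209042 ≈ 1791.4*I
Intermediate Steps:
A = 269344 (A = -554616 + 823960 = 269344)
b = -3478386
√(b + A) = √(-3478386 + 269344) = √(-3209042) = I*√3209042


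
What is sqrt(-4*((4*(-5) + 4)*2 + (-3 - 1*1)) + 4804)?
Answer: 2*sqrt(1237) ≈ 70.342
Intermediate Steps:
sqrt(-4*((4*(-5) + 4)*2 + (-3 - 1*1)) + 4804) = sqrt(-4*((-20 + 4)*2 + (-3 - 1)) + 4804) = sqrt(-4*(-16*2 - 4) + 4804) = sqrt(-4*(-32 - 4) + 4804) = sqrt(-4*(-36) + 4804) = sqrt(144 + 4804) = sqrt(4948) = 2*sqrt(1237)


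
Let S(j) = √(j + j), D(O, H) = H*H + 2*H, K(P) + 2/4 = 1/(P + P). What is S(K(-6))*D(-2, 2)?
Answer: 4*I*√42/3 ≈ 8.641*I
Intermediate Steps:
K(P) = -½ + 1/(2*P) (K(P) = -½ + 1/(P + P) = -½ + 1/(2*P))
D(O, H) = H² + 2*H
S(j) = √2*√j (S(j) = √(2*j) = √2*√j)
S(K(-6))*D(-2, 2) = (√2*√((½)*(1 - 1*(-6))/(-6)))*(2*(2 + 2)) = (√2*√((½)*(-⅙)*(1 + 6)))*(2*4) = (√2*√((½)*(-⅙)*7))*8 = (√2*√(-7/12))*8 = (√2*(I*√21/6))*8 = (I*√42/6)*8 = 4*I*√42/3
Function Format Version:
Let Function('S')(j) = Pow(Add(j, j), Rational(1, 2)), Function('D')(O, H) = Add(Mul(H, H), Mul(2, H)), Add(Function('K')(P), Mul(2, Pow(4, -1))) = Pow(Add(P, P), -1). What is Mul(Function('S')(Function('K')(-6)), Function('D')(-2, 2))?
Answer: Mul(Rational(4, 3), I, Pow(42, Rational(1, 2))) ≈ Mul(8.6410, I)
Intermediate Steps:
Function('K')(P) = Add(Rational(-1, 2), Mul(Rational(1, 2), Pow(P, -1))) (Function('K')(P) = Add(Rational(-1, 2), Pow(Add(P, P), -1)) = Add(Rational(-1, 2), Pow(Mul(2, P), -1)) = Add(Rational(-1, 2), Mul(Rational(1, 2), Pow(P, -1))))
Function('D')(O, H) = Add(Pow(H, 2), Mul(2, H))
Function('S')(j) = Mul(Pow(2, Rational(1, 2)), Pow(j, Rational(1, 2))) (Function('S')(j) = Pow(Mul(2, j), Rational(1, 2)) = Mul(Pow(2, Rational(1, 2)), Pow(j, Rational(1, 2))))
Mul(Function('S')(Function('K')(-6)), Function('D')(-2, 2)) = Mul(Mul(Pow(2, Rational(1, 2)), Pow(Mul(Rational(1, 2), Pow(-6, -1), Add(1, Mul(-1, -6))), Rational(1, 2))), Mul(2, Add(2, 2))) = Mul(Mul(Pow(2, Rational(1, 2)), Pow(Mul(Rational(1, 2), Rational(-1, 6), Add(1, 6)), Rational(1, 2))), Mul(2, 4)) = Mul(Mul(Pow(2, Rational(1, 2)), Pow(Mul(Rational(1, 2), Rational(-1, 6), 7), Rational(1, 2))), 8) = Mul(Mul(Pow(2, Rational(1, 2)), Pow(Rational(-7, 12), Rational(1, 2))), 8) = Mul(Mul(Pow(2, Rational(1, 2)), Mul(Rational(1, 6), I, Pow(21, Rational(1, 2)))), 8) = Mul(Mul(Rational(1, 6), I, Pow(42, Rational(1, 2))), 8) = Mul(Rational(4, 3), I, Pow(42, Rational(1, 2)))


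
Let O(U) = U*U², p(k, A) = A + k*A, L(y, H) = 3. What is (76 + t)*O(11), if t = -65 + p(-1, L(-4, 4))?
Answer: 14641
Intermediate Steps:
p(k, A) = A + A*k
O(U) = U³
t = -65 (t = -65 + 3*(1 - 1) = -65 + 3*0 = -65 + 0 = -65)
(76 + t)*O(11) = (76 - 65)*11³ = 11*1331 = 14641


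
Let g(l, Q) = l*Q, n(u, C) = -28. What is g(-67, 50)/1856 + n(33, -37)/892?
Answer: -380021/206944 ≈ -1.8363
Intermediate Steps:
g(l, Q) = Q*l
g(-67, 50)/1856 + n(33, -37)/892 = (50*(-67))/1856 - 28/892 = -3350*1/1856 - 28*1/892 = -1675/928 - 7/223 = -380021/206944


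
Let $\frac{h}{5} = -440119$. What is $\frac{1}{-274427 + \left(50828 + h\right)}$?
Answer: $- \frac{1}{2424194} \approx -4.1251 \cdot 10^{-7}$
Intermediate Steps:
$h = -2200595$ ($h = 5 \left(-440119\right) = -2200595$)
$\frac{1}{-274427 + \left(50828 + h\right)} = \frac{1}{-274427 + \left(50828 - 2200595\right)} = \frac{1}{-274427 - 2149767} = \frac{1}{-2424194} = - \frac{1}{2424194}$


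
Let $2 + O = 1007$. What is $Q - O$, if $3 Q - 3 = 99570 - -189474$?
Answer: $95344$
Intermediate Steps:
$O = 1005$ ($O = -2 + 1007 = 1005$)
$Q = 96349$ ($Q = 1 + \frac{99570 - -189474}{3} = 1 + \frac{99570 + 189474}{3} = 1 + \frac{1}{3} \cdot 289044 = 1 + 96348 = 96349$)
$Q - O = 96349 - 1005 = 95344$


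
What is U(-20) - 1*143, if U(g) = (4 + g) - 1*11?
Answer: -170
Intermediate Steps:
U(g) = -7 + g (U(g) = (4 + g) - 11 = -7 + g)
U(-20) - 1*143 = (-7 - 20) - 1*143 = -27 - 143 = -170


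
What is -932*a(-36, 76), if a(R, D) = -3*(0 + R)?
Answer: -100656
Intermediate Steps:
a(R, D) = -3*R
-932*a(-36, 76) = -(-2796)*(-36) = -932*108 = -100656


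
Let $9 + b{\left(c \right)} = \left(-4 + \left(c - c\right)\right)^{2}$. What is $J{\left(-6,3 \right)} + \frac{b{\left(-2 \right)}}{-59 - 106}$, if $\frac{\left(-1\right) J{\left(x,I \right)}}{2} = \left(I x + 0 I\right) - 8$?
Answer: $\frac{8573}{165} \approx 51.958$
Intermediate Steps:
$b{\left(c \right)} = 7$ ($b{\left(c \right)} = -9 + \left(-4 + \left(c - c\right)\right)^{2} = -9 + \left(-4 + 0\right)^{2} = -9 + \left(-4\right)^{2} = -9 + 16 = 7$)
$J{\left(x,I \right)} = 16 - 2 I x$ ($J{\left(x,I \right)} = - 2 \left(\left(I x + 0 I\right) - 8\right) = - 2 \left(\left(I x + 0\right) - 8\right) = - 2 \left(I x - 8\right) = - 2 \left(-8 + I x\right) = 16 - 2 I x$)
$J{\left(-6,3 \right)} + \frac{b{\left(-2 \right)}}{-59 - 106} = \left(16 - 6 \left(-6\right)\right) + \frac{1}{-59 - 106} \cdot 7 = \left(16 + 36\right) + \frac{1}{-165} \cdot 7 = 52 - \frac{7}{165} = \frac{8573}{165}$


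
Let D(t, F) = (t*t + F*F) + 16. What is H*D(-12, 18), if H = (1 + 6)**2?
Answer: 23716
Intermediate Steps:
H = 49 (H = 7**2 = 49)
D(t, F) = 16 + F**2 + t**2 (D(t, F) = (t**2 + F**2) + 16 = (F**2 + t**2) + 16 = 16 + F**2 + t**2)
H*D(-12, 18) = 49*(16 + 18**2 + (-12)**2) = 49*(16 + 324 + 144) = 49*484 = 23716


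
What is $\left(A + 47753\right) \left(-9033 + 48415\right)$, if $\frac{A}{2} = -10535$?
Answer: $1050829906$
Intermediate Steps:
$A = -21070$ ($A = 2 \left(-10535\right) = -21070$)
$\left(A + 47753\right) \left(-9033 + 48415\right) = \left(-21070 + 47753\right) \left(-9033 + 48415\right) = 26683 \cdot 39382 = 1050829906$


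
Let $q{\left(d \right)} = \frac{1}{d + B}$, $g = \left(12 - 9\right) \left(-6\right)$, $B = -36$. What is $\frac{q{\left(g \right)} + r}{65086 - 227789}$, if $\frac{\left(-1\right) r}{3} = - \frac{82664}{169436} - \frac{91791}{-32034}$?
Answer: $\frac{43666241738}{993493304553681} \approx 4.3952 \cdot 10^{-5}$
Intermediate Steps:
$g = -18$ ($g = 3 \left(-6\right) = -18$)
$q{\left(d \right)} = \frac{1}{-36 + d}$ ($q{\left(d \right)} = \frac{1}{d - 36} = \frac{1}{-36 + d}$)
$r = - \frac{3226160325}{452309402}$ ($r = - 3 \left(- \frac{82664}{169436} - \frac{91791}{-32034}\right) = - 3 \left(\left(-82664\right) \frac{1}{169436} - - \frac{30597}{10678}\right) = - 3 \left(- \frac{20666}{42359} + \frac{30597}{10678}\right) = \left(-3\right) \frac{1075386775}{452309402} = - \frac{3226160325}{452309402} \approx -7.1326$)
$\frac{q{\left(g \right)} + r}{65086 - 227789} = \frac{\frac{1}{-36 - 18} - \frac{3226160325}{452309402}}{65086 - 227789} = \frac{\frac{1}{-54} - \frac{3226160325}{452309402}}{-162703} = \left(- \frac{1}{54} - \frac{3226160325}{452309402}\right) \left(- \frac{1}{162703}\right) = \left(- \frac{43666241738}{6106176927}\right) \left(- \frac{1}{162703}\right) = \frac{43666241738}{993493304553681}$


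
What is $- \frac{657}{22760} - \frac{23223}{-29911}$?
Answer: $\frac{508903953}{680774360} \approx 0.74754$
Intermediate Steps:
$- \frac{657}{22760} - \frac{23223}{-29911} = \left(-657\right) \frac{1}{22760} - - \frac{23223}{29911} = - \frac{657}{22760} + \frac{23223}{29911} = \frac{508903953}{680774360}$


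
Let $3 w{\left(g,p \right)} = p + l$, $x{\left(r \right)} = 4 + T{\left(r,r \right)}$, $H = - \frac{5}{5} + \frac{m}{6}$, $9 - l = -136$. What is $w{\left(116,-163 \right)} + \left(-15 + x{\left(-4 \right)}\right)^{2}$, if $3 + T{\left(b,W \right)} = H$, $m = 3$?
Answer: $\frac{817}{4} \approx 204.25$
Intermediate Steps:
$l = 145$ ($l = 9 - -136 = 9 + 136 = 145$)
$H = - \frac{1}{2}$ ($H = - \frac{5}{5} + \frac{3}{6} = \left(-5\right) \frac{1}{5} + 3 \cdot \frac{1}{6} = -1 + \frac{1}{2} = - \frac{1}{2} \approx -0.5$)
$T{\left(b,W \right)} = - \frac{7}{2}$ ($T{\left(b,W \right)} = -3 - \frac{1}{2} = - \frac{7}{2}$)
$x{\left(r \right)} = \frac{1}{2}$ ($x{\left(r \right)} = 4 - \frac{7}{2} = \frac{1}{2}$)
$w{\left(g,p \right)} = \frac{145}{3} + \frac{p}{3}$ ($w{\left(g,p \right)} = \frac{p + 145}{3} = \frac{145 + p}{3} = \frac{145}{3} + \frac{p}{3}$)
$w{\left(116,-163 \right)} + \left(-15 + x{\left(-4 \right)}\right)^{2} = \left(\frac{145}{3} + \frac{1}{3} \left(-163\right)\right) + \left(-15 + \frac{1}{2}\right)^{2} = \left(\frac{145}{3} - \frac{163}{3}\right) + \left(- \frac{29}{2}\right)^{2} = -6 + \frac{841}{4} = \frac{817}{4}$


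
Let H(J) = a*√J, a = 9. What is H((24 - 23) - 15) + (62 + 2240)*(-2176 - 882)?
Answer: -7039516 + 9*I*√14 ≈ -7.0395e+6 + 33.675*I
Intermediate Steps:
H(J) = 9*√J
H((24 - 23) - 15) + (62 + 2240)*(-2176 - 882) = 9*√((24 - 23) - 15) + (62 + 2240)*(-2176 - 882) = 9*√(1 - 15) + 2302*(-3058) = 9*√(-14) - 7039516 = 9*(I*√14) - 7039516 = 9*I*√14 - 7039516 = -7039516 + 9*I*√14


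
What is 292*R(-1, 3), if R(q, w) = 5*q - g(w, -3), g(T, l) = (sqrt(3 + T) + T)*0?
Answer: -1460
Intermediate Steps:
g(T, l) = 0 (g(T, l) = (T + sqrt(3 + T))*0 = 0)
R(q, w) = 5*q (R(q, w) = 5*q - 1*0 = 5*q + 0 = 5*q)
292*R(-1, 3) = 292*(5*(-1)) = 292*(-5) = -1460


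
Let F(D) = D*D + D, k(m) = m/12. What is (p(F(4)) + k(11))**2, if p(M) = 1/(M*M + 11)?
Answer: 2283121/2702736 ≈ 0.84474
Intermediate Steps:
k(m) = m/12 (k(m) = m*(1/12) = m/12)
F(D) = D + D**2 (F(D) = D**2 + D = D + D**2)
p(M) = 1/(11 + M**2) (p(M) = 1/(M**2 + 11) = 1/(11 + M**2))
(p(F(4)) + k(11))**2 = (1/(11 + (4*(1 + 4))**2) + (1/12)*11)**2 = (1/(11 + (4*5)**2) + 11/12)**2 = (1/(11 + 20**2) + 11/12)**2 = (1/(11 + 400) + 11/12)**2 = (1/411 + 11/12)**2 = (1511/1644)**2 = 2283121/2702736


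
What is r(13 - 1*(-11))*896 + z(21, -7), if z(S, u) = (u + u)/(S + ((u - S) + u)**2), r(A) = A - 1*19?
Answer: 398719/89 ≈ 4480.0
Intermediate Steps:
r(A) = -19 + A (r(A) = A - 19 = -19 + A)
z(S, u) = 2*u/(S + (-S + 2*u)**2) (z(S, u) = (2*u)/(S + (-S + 2*u)**2) = 2*u/(S + (-S + 2*u)**2))
r(13 - 1*(-11))*896 + z(21, -7) = (-19 + (13 - 1*(-11)))*896 + 2*(-7)/(21 + (21 - 2*(-7))**2) = (-19 + (13 + 11))*896 + 2*(-7)/(21 + (21 + 14)**2) = (-19 + 24)*896 + 2*(-7)/(21 + 35**2) = 5*896 + 2*(-7)/(21 + 1225) = 4480 + 2*(-7)/1246 = 4480 + 2*(-7)*(1/1246) = 4480 - 1/89 = 398719/89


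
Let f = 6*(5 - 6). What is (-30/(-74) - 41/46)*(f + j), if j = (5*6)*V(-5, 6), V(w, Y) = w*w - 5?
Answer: -245619/851 ≈ -288.62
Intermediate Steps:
f = -6 (f = 6*(-1) = -6)
V(w, Y) = -5 + w² (V(w, Y) = w² - 5 = -5 + w²)
j = 600 (j = (5*6)*(-5 + (-5)²) = 30*(-5 + 25) = 30*20 = 600)
(-30/(-74) - 41/46)*(f + j) = (-30/(-74) - 41/46)*(-6 + 600) = (-30*(-1/74) - 41*1/46)*594 = (15/37 - 41/46)*594 = -827/1702*594 = -245619/851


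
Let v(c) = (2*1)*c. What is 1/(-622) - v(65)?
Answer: -80861/622 ≈ -130.00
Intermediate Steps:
v(c) = 2*c
1/(-622) - v(65) = 1/(-622) - 2*65 = -1/622 - 1*130 = -1/622 - 130 = -80861/622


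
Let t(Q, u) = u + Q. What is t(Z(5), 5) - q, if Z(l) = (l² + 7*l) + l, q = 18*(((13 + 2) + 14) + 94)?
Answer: -2144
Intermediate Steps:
q = 2214 (q = 18*((15 + 14) + 94) = 18*(29 + 94) = 18*123 = 2214)
Z(l) = l² + 8*l
t(Q, u) = Q + u
t(Z(5), 5) - q = (5*(8 + 5) + 5) - 1*2214 = (5*13 + 5) - 2214 = (65 + 5) - 2214 = 70 - 2214 = -2144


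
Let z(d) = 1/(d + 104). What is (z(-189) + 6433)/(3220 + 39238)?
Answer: 273402/1804465 ≈ 0.15151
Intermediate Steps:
z(d) = 1/(104 + d)
(z(-189) + 6433)/(3220 + 39238) = (1/(104 - 189) + 6433)/(3220 + 39238) = (1/(-85) + 6433)/42458 = (-1/85 + 6433)*(1/42458) = (546804/85)*(1/42458) = 273402/1804465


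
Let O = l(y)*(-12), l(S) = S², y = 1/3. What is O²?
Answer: 16/9 ≈ 1.7778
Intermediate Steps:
y = ⅓ ≈ 0.33333
O = -4/3 (O = (⅓)²*(-12) = (⅑)*(-12) = -4/3 ≈ -1.3333)
O² = (-4/3)² = 16/9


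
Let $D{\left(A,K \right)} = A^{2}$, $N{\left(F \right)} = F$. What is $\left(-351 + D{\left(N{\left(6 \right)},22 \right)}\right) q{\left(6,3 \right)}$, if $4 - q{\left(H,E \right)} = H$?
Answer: $630$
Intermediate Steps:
$q{\left(H,E \right)} = 4 - H$
$\left(-351 + D{\left(N{\left(6 \right)},22 \right)}\right) q{\left(6,3 \right)} = \left(-351 + 6^{2}\right) \left(4 - 6\right) = \left(-351 + 36\right) \left(4 - 6\right) = \left(-315\right) \left(-2\right) = 630$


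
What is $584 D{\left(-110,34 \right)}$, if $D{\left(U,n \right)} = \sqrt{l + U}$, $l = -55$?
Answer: $584 i \sqrt{165} \approx 7501.6 i$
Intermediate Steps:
$D{\left(U,n \right)} = \sqrt{-55 + U}$
$584 D{\left(-110,34 \right)} = 584 \sqrt{-55 - 110} = 584 \sqrt{-165} = 584 i \sqrt{165}$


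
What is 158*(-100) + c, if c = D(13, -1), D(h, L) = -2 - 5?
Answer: -15807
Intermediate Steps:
D(h, L) = -7
c = -7
158*(-100) + c = 158*(-100) - 7 = -15800 - 7 = -15807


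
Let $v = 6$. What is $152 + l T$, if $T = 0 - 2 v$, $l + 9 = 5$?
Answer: $200$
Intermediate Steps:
$l = -4$ ($l = -9 + 5 = -4$)
$T = -12$ ($T = 0 - 12 = -12$)
$152 + l T = 152 - -48 = 152 + 48 = 200$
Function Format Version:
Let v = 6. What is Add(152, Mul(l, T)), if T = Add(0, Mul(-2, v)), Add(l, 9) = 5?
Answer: 200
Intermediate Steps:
l = -4 (l = Add(-9, 5) = -4)
T = -12 (T = Add(0, Mul(-2, 6)) = Add(0, -12) = -12)
Add(152, Mul(l, T)) = Add(152, Mul(-4, -12)) = Add(152, 48) = 200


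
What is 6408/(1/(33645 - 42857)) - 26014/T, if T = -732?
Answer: -21605148529/366 ≈ -5.9030e+7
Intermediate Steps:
6408/(1/(33645 - 42857)) - 26014/T = 6408/(1/(33645 - 42857)) - 26014/(-732) = 6408/(1/(-9212)) - 26014*(-1/732) = 6408/(-1/9212) + 13007/366 = 6408*(-9212) + 13007/366 = -59030496 + 13007/366 = -21605148529/366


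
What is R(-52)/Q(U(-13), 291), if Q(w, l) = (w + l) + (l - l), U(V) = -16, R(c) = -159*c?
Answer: 8268/275 ≈ 30.065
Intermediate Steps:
Q(w, l) = l + w (Q(w, l) = (l + w) + 0 = l + w)
R(-52)/Q(U(-13), 291) = (-159*(-52))/(291 - 16) = 8268/275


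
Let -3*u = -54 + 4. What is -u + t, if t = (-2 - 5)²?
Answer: 97/3 ≈ 32.333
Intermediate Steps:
t = 49 (t = (-7)² = 49)
u = 50/3 (u = -(-54 + 4)/3 = -⅓*(-50) = 50/3 ≈ 16.667)
-u + t = -1*50/3 + 49 = -50/3 + 49 = 97/3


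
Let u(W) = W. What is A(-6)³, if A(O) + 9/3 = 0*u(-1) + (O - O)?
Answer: -27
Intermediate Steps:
A(O) = -3 (A(O) = -3 + (0*(-1) + (O - O)) = -3 + (0 + 0) = -3 + 0 = -3)
A(-6)³ = (-3)³ = -27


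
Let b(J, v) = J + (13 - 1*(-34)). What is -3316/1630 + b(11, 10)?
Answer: 45612/815 ≈ 55.966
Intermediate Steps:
b(J, v) = 47 + J (b(J, v) = J + (13 + 34) = J + 47 = 47 + J)
-3316/1630 + b(11, 10) = -3316/1630 + (47 + 11) = -3316*1/1630 + 58 = -1658/815 + 58 = 45612/815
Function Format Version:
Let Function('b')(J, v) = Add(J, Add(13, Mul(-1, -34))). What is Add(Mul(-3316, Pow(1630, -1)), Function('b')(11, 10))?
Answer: Rational(45612, 815) ≈ 55.966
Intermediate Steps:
Function('b')(J, v) = Add(47, J) (Function('b')(J, v) = Add(J, Add(13, 34)) = Add(J, 47) = Add(47, J))
Add(Mul(-3316, Pow(1630, -1)), Function('b')(11, 10)) = Add(Mul(-3316, Pow(1630, -1)), Add(47, 11)) = Add(Mul(-3316, Rational(1, 1630)), 58) = Add(Rational(-1658, 815), 58) = Rational(45612, 815)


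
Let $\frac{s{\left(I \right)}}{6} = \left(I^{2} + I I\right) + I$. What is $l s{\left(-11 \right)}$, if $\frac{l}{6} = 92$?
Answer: $765072$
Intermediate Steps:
$l = 552$ ($l = 6 \cdot 92 = 552$)
$s{\left(I \right)} = 6 I + 12 I^{2}$ ($s{\left(I \right)} = 6 \left(\left(I^{2} + I I\right) + I\right) = 6 \left(\left(I^{2} + I^{2}\right) + I\right) = 6 \left(2 I^{2} + I\right) = 6 \left(I + 2 I^{2}\right) = 6 I + 12 I^{2}$)
$l s{\left(-11 \right)} = 552 \cdot 6 \left(-11\right) \left(1 + 2 \left(-11\right)\right) = 552 \cdot 6 \left(-11\right) \left(1 - 22\right) = 552 \cdot 6 \left(-11\right) \left(-21\right) = 552 \cdot 1386 = 765072$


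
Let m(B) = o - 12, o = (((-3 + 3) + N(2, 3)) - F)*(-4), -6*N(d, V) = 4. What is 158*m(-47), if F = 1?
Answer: -2528/3 ≈ -842.67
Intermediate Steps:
N(d, V) = -2/3 (N(d, V) = -1/6*4 = -2/3)
o = 20/3 (o = (((-3 + 3) - 2/3) - 1*1)*(-4) = ((0 - 2/3) - 1)*(-4) = (-2/3 - 1)*(-4) = -5/3*(-4) = 20/3 ≈ 6.6667)
m(B) = -16/3 (m(B) = 20/3 - 12 = -16/3)
158*m(-47) = 158*(-16/3) = -2528/3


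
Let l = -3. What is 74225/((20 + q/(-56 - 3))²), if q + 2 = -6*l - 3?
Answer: 258377225/1361889 ≈ 189.72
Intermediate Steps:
q = 13 (q = -2 + (-6*(-3) - 3) = -2 + (18 - 3) = -2 + 15 = 13)
74225/((20 + q/(-56 - 3))²) = 74225/((20 + 13/(-56 - 3))²) = 74225/((20 + 13/(-59))²) = 74225/((20 + 13*(-1/59))²) = 74225/((20 - 13/59)²) = 74225/((1167/59)²) = 74225/(1361889/3481) = 74225*(3481/1361889) = 258377225/1361889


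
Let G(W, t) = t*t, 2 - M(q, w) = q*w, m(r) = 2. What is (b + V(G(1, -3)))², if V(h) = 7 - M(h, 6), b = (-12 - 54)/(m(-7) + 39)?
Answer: 5536609/1681 ≈ 3293.6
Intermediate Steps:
M(q, w) = 2 - q*w
b = -66/41 (b = (-12 - 54)/(2 + 39) = -66/41 ≈ -1.6098)
G(W, t) = t²
V(h) = 5 + 6*h (V(h) = 7 - (2 - 1*h*6) = 7 - (2 - 6*h) = 7 + (-2 + 6*h) = 5 + 6*h)
(b + V(G(1, -3)))² = (-66/41 + (5 + 6*(-3)²))² = (-66/41 + (5 + 6*9))² = (-66/41 + (5 + 54))² = (-66/41 + 59)² = (2353/41)² = 5536609/1681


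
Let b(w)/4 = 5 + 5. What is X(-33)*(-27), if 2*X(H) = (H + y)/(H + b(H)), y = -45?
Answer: 1053/7 ≈ 150.43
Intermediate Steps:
b(w) = 40 (b(w) = 4*(5 + 5) = 4*10 = 40)
X(H) = (-45 + H)/(2*(40 + H)) (X(H) = ((H - 45)/(H + 40))/2 = ((-45 + H)/(40 + H))/2 = (-45 + H)/(2*(40 + H)))
X(-33)*(-27) = ((-45 - 33)/(2*(40 - 33)))*(-27) = ((½)*(-78)/7)*(-27) = ((½)*(⅐)*(-78))*(-27) = -39/7*(-27) = 1053/7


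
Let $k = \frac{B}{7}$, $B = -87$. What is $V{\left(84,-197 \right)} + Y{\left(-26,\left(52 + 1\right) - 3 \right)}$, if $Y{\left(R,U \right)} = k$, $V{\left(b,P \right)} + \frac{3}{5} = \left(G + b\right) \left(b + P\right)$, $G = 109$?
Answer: $- \frac{763771}{35} \approx -21822.0$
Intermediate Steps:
$k = - \frac{87}{7} \approx -12.429$
$V{\left(b,P \right)} = - \frac{3}{5} + \left(109 + b\right) \left(P + b\right)$ ($V{\left(b,P \right)} = - \frac{3}{5} + \left(109 + b\right) \left(b + P\right) = - \frac{3}{5} + \left(109 + b\right) \left(P + b\right)$)
$Y{\left(R,U \right)} = - \frac{87}{7}$
$V{\left(84,-197 \right)} + Y{\left(-26,\left(52 + 1\right) - 3 \right)} = \left(- \frac{3}{5} + 84^{2} + 109 \left(-197\right) + 109 \cdot 84 - 16548\right) - \frac{87}{7} = \left(- \frac{3}{5} + 7056 - 21473 + 9156 - 16548\right) - \frac{87}{7} = - \frac{109048}{5} - \frac{87}{7} = - \frac{763771}{35}$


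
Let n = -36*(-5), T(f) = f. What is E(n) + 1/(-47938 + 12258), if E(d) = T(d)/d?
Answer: 35679/35680 ≈ 0.99997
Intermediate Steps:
n = 180
E(d) = 1 (E(d) = d/d = 1)
E(n) + 1/(-47938 + 12258) = 1 + 1/(-47938 + 12258) = 1 + 1/(-35680) = 1 - 1/35680 = 35679/35680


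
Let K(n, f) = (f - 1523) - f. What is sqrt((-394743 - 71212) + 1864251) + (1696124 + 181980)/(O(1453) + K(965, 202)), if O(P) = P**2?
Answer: 939052/1054843 + 2*sqrt(349574) ≈ 1183.4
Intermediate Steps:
K(n, f) = -1523 (K(n, f) = (-1523 + f) - f = -1523)
sqrt((-394743 - 71212) + 1864251) + (1696124 + 181980)/(O(1453) + K(965, 202)) = sqrt((-394743 - 71212) + 1864251) + (1696124 + 181980)/(1453**2 - 1523) = sqrt(-465955 + 1864251) + 1878104/(2111209 - 1523) = sqrt(1398296) + 1878104/2109686 = 2*sqrt(349574) + 1878104*(1/2109686) = 2*sqrt(349574) + 939052/1054843 = 939052/1054843 + 2*sqrt(349574)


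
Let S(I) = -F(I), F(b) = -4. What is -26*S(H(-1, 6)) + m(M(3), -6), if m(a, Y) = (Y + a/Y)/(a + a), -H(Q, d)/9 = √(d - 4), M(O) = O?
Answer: -1261/12 ≈ -105.08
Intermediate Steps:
H(Q, d) = -9*√(-4 + d) (H(Q, d) = -9*√(d - 4) = -9*√(-4 + d))
m(a, Y) = (Y + a/Y)/(2*a) (m(a, Y) = (Y + a/Y)/((2*a)) = (Y + a/Y)*(1/(2*a)) = (Y + a/Y)/(2*a))
S(I) = 4 (S(I) = -1*(-4) = 4)
-26*S(H(-1, 6)) + m(M(3), -6) = -26*4 + (½)*(3 + (-6)²)/(-6*3) = -104 + (½)*(-⅙)*(⅓)*(3 + 36) = -104 + (½)*(-⅙)*(⅓)*39 = -104 - 13/12 = -1261/12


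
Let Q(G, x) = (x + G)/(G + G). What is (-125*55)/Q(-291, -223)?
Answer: -2000625/257 ≈ -7784.5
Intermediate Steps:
Q(G, x) = (G + x)/(2*G) (Q(G, x) = (G + x)/((2*G)) = (G + x)*(1/(2*G)) = (G + x)/(2*G))
(-125*55)/Q(-291, -223) = (-125*55)/(((½)*(-291 - 223)/(-291))) = -6875/((½)*(-1/291)*(-514)) = -6875/257/291 = -6875*291/257 = -2000625/257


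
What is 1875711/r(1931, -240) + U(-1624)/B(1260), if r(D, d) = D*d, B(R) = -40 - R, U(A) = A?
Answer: -28096629/10041200 ≈ -2.7981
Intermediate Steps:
1875711/r(1931, -240) + U(-1624)/B(1260) = 1875711/((1931*(-240))) - 1624/(-40 - 1*1260) = 1875711/(-463440) - 1624/(-40 - 1260) = 1875711*(-1/463440) - 1624/(-1300) = -625237/154480 - 1624*(-1/1300) = -625237/154480 + 406/325 = -28096629/10041200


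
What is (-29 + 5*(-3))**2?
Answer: 1936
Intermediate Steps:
(-29 + 5*(-3))**2 = (-29 - 15)**2 = (-44)**2 = 1936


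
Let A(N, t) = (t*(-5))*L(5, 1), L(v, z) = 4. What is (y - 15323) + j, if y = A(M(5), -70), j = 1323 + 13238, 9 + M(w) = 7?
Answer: 638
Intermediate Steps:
M(w) = -2 (M(w) = -9 + 7 = -2)
j = 14561
A(N, t) = -20*t (A(N, t) = (t*(-5))*4 = -5*t*4 = -20*t)
y = 1400 (y = -20*(-70) = 1400)
(y - 15323) + j = (1400 - 15323) + 14561 = -13923 + 14561 = 638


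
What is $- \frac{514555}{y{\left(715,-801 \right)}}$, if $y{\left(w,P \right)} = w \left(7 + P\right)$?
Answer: $\frac{102911}{113542} \approx 0.90637$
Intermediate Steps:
$- \frac{514555}{y{\left(715,-801 \right)}} = - \frac{514555}{715 \left(7 - 801\right)} = - \frac{514555}{715 \left(-794\right)} = - \frac{514555}{-567710} = \left(-514555\right) \left(- \frac{1}{567710}\right) = \frac{102911}{113542}$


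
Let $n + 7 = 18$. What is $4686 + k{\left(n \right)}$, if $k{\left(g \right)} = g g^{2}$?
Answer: $6017$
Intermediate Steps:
$n = 11$ ($n = -7 + 18 = 11$)
$k{\left(g \right)} = g^{3}$
$4686 + k{\left(n \right)} = 4686 + 11^{3} = 4686 + 1331 = 6017$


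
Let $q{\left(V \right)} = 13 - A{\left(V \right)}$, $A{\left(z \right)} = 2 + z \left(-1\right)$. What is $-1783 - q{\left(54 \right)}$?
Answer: $-1848$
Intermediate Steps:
$A{\left(z \right)} = 2 - z$
$q{\left(V \right)} = 11 + V$ ($q{\left(V \right)} = 13 - \left(2 - V\right) = 13 + \left(-2 + V\right) = 11 + V$)
$-1783 - q{\left(54 \right)} = -1783 - \left(11 + 54\right) = -1783 - 65 = -1848$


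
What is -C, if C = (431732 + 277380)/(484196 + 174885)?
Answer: -709112/659081 ≈ -1.0759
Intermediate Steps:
C = 709112/659081 ≈ 1.0759
-C = -1*709112/659081 = -709112/659081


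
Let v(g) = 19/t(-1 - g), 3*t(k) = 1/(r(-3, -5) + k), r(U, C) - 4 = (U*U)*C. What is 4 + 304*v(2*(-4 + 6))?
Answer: -797084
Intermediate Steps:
r(U, C) = 4 + C*U² (r(U, C) = 4 + (U*U)*C = 4 + U²*C = 4 + C*U²)
t(k) = 1/(3*(-41 + k)) (t(k) = 1/(3*((4 - 5*(-3)²) + k)) = 1/(3*((4 - 5*9) + k)) = 1/(3*((4 - 45) + k)) = 1/(3*(-41 + k)))
v(g) = -2394 - 57*g (v(g) = 19/((1/(3*(-41 + (-1 - g))))) = 19/((1/(3*(-42 - g)))) = 19*(-126 - 3*g) = -2394 - 57*g)
4 + 304*v(2*(-4 + 6)) = 4 + 304*(-2394 - 114*(-4 + 6)) = 4 + 304*(-2394 - 114*2) = 4 + 304*(-2394 - 57*4) = 4 + 304*(-2394 - 228) = 4 + 304*(-2622) = 4 - 797088 = -797084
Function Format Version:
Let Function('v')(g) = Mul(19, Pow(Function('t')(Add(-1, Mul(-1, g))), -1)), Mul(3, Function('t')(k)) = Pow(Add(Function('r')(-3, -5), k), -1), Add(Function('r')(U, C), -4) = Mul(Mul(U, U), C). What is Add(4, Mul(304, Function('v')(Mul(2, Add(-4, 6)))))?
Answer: -797084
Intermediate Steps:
Function('r')(U, C) = Add(4, Mul(C, Pow(U, 2))) (Function('r')(U, C) = Add(4, Mul(Mul(U, U), C)) = Add(4, Mul(Pow(U, 2), C)) = Add(4, Mul(C, Pow(U, 2))))
Function('t')(k) = Mul(Rational(1, 3), Pow(Add(-41, k), -1)) (Function('t')(k) = Mul(Rational(1, 3), Pow(Add(Add(4, Mul(-5, Pow(-3, 2))), k), -1)) = Mul(Rational(1, 3), Pow(Add(Add(4, Mul(-5, 9)), k), -1)) = Mul(Rational(1, 3), Pow(Add(Add(4, -45), k), -1)) = Mul(Rational(1, 3), Pow(Add(-41, k), -1)))
Function('v')(g) = Add(-2394, Mul(-57, g)) (Function('v')(g) = Mul(19, Pow(Mul(Rational(1, 3), Pow(Add(-41, Add(-1, Mul(-1, g))), -1)), -1)) = Mul(19, Pow(Mul(Rational(1, 3), Pow(Add(-42, Mul(-1, g)), -1)), -1)) = Mul(19, Add(-126, Mul(-3, g))) = Add(-2394, Mul(-57, g)))
Add(4, Mul(304, Function('v')(Mul(2, Add(-4, 6))))) = Add(4, Mul(304, Add(-2394, Mul(-57, Mul(2, Add(-4, 6)))))) = Add(4, Mul(304, Add(-2394, Mul(-57, Mul(2, 2))))) = Add(4, Mul(304, Add(-2394, Mul(-57, 4)))) = Add(4, Mul(304, Add(-2394, -228))) = Add(4, Mul(304, -2622)) = Add(4, -797088) = -797084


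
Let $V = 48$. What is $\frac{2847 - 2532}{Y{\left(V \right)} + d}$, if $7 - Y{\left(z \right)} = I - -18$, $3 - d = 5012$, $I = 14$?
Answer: $- \frac{105}{1678} \approx -0.062575$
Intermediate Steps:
$d = -5009$ ($d = 3 - 5012 = -5009$)
$Y{\left(z \right)} = -25$ ($Y{\left(z \right)} = 7 - \left(14 - -18\right) = 7 - \left(14 + 18\right) = 7 - 32 = -25$)
$\frac{2847 - 2532}{Y{\left(V \right)} + d} = \frac{2847 - 2532}{-25 - 5009} = \frac{315}{-5034} = 315 \left(- \frac{1}{5034}\right) = - \frac{105}{1678}$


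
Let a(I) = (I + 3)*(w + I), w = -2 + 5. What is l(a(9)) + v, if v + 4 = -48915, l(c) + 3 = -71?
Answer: -48993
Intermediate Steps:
w = 3
a(I) = (3 + I)² (a(I) = (I + 3)*(3 + I) = (3 + I)*(3 + I) = (3 + I)²)
l(c) = -74 (l(c) = -3 - 71 = -74)
v = -48919 (v = -4 - 48915 = -48919)
l(a(9)) + v = -74 - 48919 = -48993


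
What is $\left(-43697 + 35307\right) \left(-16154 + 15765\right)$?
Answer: $3263710$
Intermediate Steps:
$\left(-43697 + 35307\right) \left(-16154 + 15765\right) = \left(-8390\right) \left(-389\right) = 3263710$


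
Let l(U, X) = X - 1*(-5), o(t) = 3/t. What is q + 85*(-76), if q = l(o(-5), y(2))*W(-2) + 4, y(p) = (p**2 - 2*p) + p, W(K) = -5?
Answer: -6491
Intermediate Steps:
y(p) = p**2 - p
l(U, X) = 5 + X (l(U, X) = X + 5 = 5 + X)
q = -31 (q = (5 + 2*(-1 + 2))*(-5) + 4 = (5 + 2*1)*(-5) + 4 = (5 + 2)*(-5) + 4 = 7*(-5) + 4 = -35 + 4 = -31)
q + 85*(-76) = -31 + 85*(-76) = -31 - 6460 = -6491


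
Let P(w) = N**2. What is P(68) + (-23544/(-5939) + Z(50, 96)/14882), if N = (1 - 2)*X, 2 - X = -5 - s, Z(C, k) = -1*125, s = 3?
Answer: 9188059233/88384198 ≈ 103.96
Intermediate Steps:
Z(C, k) = -125
X = 10 (X = 2 - (-5 - 1*3) = 2 - (-5 - 3) = 2 - 1*(-8) = 2 + 8 = 10)
N = -10 (N = (1 - 2)*10 = -1*10 = -10)
P(w) = 100 (P(w) = (-10)**2 = 100)
P(68) + (-23544/(-5939) + Z(50, 96)/14882) = 100 + (-23544/(-5939) - 125/14882) = 100 + (-23544*(-1/5939) - 125*1/14882) = 100 + (23544/5939 - 125/14882) = 100 + 349639433/88384198 = 9188059233/88384198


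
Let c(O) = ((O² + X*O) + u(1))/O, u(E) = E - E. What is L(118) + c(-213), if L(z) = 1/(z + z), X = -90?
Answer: -71507/236 ≈ -303.00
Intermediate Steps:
L(z) = 1/(2*z)
u(E) = 0
c(O) = (O² - 90*O)/O (c(O) = ((O² - 90*O) + 0)/O = (O² - 90*O)/O)
L(118) + c(-213) = (½)/118 + (-90 - 213) = (½)*(1/118) - 303 = 1/236 - 303 = -71507/236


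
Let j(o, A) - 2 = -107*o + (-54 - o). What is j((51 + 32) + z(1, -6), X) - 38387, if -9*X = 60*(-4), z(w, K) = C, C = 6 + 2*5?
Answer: -49131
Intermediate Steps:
C = 16 (C = 6 + 10 = 16)
z(w, K) = 16
X = 80/3 (X = -20*(-4)/3 = -⅑*(-240) = 80/3 ≈ 26.667)
j(o, A) = -52 - 108*o (j(o, A) = 2 + (-107*o + (-54 - o)) = 2 + (-54 - 108*o) = -52 - 108*o)
j((51 + 32) + z(1, -6), X) - 38387 = (-52 - 108*((51 + 32) + 16)) - 38387 = (-52 - 108*(83 + 16)) - 38387 = (-52 - 108*99) - 38387 = (-52 - 10692) - 38387 = -10744 - 38387 = -49131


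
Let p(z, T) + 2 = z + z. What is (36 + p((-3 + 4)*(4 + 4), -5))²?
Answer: 2500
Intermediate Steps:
p(z, T) = -2 + 2*z (p(z, T) = -2 + (z + z) = -2 + 2*z)
(36 + p((-3 + 4)*(4 + 4), -5))² = (36 + (-2 + 2*((-3 + 4)*(4 + 4))))² = (36 + (-2 + 2*(1*8)))² = (36 + (-2 + 2*8))² = (36 + (-2 + 16))² = (36 + 14)² = 50² = 2500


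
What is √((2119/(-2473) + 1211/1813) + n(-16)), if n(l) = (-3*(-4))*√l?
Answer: 4*√(-4843513934 + 1230747651147*I)/640507 ≈ 4.8894 + 4.9086*I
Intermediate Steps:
n(l) = 12*√l
√((2119/(-2473) + 1211/1813) + n(-16)) = √((2119/(-2473) + 1211/1813) + 12*√(-16)) = √((2119*(-1/2473) + 1211*(1/1813)) + 12*(4*I)) = √((-2119/2473 + 173/259) + 48*I) = √(-120992/640507 + 48*I)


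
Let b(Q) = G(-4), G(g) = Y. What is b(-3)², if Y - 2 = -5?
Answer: 9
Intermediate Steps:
Y = -3 (Y = 2 - 5 = -3)
G(g) = -3
b(Q) = -3
b(-3)² = (-3)² = 9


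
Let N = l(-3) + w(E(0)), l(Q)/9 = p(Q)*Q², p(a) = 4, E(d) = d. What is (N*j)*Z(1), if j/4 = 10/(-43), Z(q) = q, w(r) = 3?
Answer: -13080/43 ≈ -304.19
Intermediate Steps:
l(Q) = 36*Q² (l(Q) = 9*(4*Q²) = 36*Q²)
j = -40/43 (j = 4*(10/(-43)) = 4*(10*(-1/43)) = 4*(-10/43) = -40/43 ≈ -0.93023)
N = 327 (N = 36*(-3)² + 3 = 36*9 + 3 = 324 + 3 = 327)
(N*j)*Z(1) = (327*(-40/43))*1 = -13080/43*1 = -13080/43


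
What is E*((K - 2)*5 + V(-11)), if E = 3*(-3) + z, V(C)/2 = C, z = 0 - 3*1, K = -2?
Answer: 504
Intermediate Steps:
z = -3 (z = 0 - 3 = -3)
V(C) = 2*C
E = -12 (E = 3*(-3) - 3 = -9 - 3 = -12)
E*((K - 2)*5 + V(-11)) = -12*((-2 - 2)*5 + 2*(-11)) = -12*(-4*5 - 22) = -12*(-20 - 22) = -12*(-42) = 504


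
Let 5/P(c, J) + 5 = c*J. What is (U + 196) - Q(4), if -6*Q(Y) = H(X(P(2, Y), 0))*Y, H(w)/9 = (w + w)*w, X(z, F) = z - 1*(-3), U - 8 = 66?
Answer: 1594/3 ≈ 531.33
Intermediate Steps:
P(c, J) = 5/(-5 + J*c) (P(c, J) = 5/(-5 + c*J) = 5/(-5 + J*c))
U = 74 (U = 8 + 66 = 74)
X(z, F) = 3 + z (X(z, F) = z + 3 = 3 + z)
H(w) = 18*w**2 (H(w) = 9*((w + w)*w) = 9*((2*w)*w) = 9*(2*w**2) = 18*w**2)
Q(Y) = -3*Y*(3 + 5/(-5 + 2*Y))**2 (Q(Y) = -18*(3 + 5/(-5 + Y*2))**2*Y/6 = -18*(3 + 5/(-5 + 2*Y))**2*Y/6 = -3*Y*(3 + 5/(-5 + 2*Y))**2)
(U + 196) - Q(4) = (74 + 196) - (-12)*4*(-5 + 3*4)**2/(-5 + 2*4)**2 = 270 - (-12)*4*(-5 + 12)**2/(-5 + 8)**2 = 270 - (-12)*4*7**2/3**2 = 270 - (-12)*4*49/9 = 270 - 1*(-784/3) = 270 + 784/3 = 1594/3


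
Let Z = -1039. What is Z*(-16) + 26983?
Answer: 43607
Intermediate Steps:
Z*(-16) + 26983 = -1039*(-16) + 26983 = 16624 + 26983 = 43607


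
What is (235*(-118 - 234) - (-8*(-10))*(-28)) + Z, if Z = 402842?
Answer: 322362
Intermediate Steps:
(235*(-118 - 234) - (-8*(-10))*(-28)) + Z = (235*(-118 - 234) - (-8*(-10))*(-28)) + 402842 = (235*(-352) - 80*(-28)) + 402842 = (-82720 - 1*(-2240)) + 402842 = (-82720 + 2240) + 402842 = -80480 + 402842 = 322362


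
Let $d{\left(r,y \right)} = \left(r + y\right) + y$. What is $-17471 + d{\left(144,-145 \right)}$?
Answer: $-17617$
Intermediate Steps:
$d{\left(r,y \right)} = r + 2 y$
$-17471 + d{\left(144,-145 \right)} = -17471 + \left(144 + 2 \left(-145\right)\right) = -17471 + \left(144 - 290\right) = -17471 - 146 = -17617$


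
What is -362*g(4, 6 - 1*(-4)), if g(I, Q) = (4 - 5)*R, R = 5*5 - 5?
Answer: 7240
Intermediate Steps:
R = 20 (R = 25 - 5 = 20)
g(I, Q) = -20 (g(I, Q) = (4 - 5)*20 = -1*20 = -20)
-362*g(4, 6 - 1*(-4)) = -362*(-20) = 7240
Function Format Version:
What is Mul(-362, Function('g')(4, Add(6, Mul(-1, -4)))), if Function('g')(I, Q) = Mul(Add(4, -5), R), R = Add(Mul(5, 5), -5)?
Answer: 7240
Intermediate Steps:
R = 20 (R = Add(25, -5) = 20)
Function('g')(I, Q) = -20 (Function('g')(I, Q) = Mul(Add(4, -5), 20) = Mul(-1, 20) = -20)
Mul(-362, Function('g')(4, Add(6, Mul(-1, -4)))) = Mul(-362, -20) = 7240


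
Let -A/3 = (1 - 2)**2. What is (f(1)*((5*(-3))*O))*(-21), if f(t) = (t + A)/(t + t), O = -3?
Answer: 945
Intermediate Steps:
A = -3 (A = -3*(1 - 2)**2 = -3*(-1)**2 = -3*1 = -3)
f(t) = (-3 + t)/(2*t) (f(t) = (t - 3)/(t + t) = (-3 + t)/((2*t)) = (-3 + t)*(1/(2*t)) = (-3 + t)/(2*t))
(f(1)*((5*(-3))*O))*(-21) = (((1/2)*(-3 + 1)/1)*((5*(-3))*(-3)))*(-21) = (((1/2)*1*(-2))*(-15*(-3)))*(-21) = -1*45*(-21) = -45*(-21) = 945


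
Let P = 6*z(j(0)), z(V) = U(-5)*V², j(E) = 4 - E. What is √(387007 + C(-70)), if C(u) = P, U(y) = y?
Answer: √386527 ≈ 621.71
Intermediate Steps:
z(V) = -5*V²
P = -480 (P = 6*(-5*(4 - 1*0)²) = 6*(-5*(4 + 0)²) = 6*(-5*4²) = 6*(-5*16) = 6*(-80) = -480)
C(u) = -480
√(387007 + C(-70)) = √(387007 - 480) = √386527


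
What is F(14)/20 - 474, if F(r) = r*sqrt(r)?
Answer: -474 + 7*sqrt(14)/10 ≈ -471.38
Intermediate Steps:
F(r) = r**(3/2)
F(14)/20 - 474 = 14**(3/2)/20 - 474 = (14*sqrt(14))*(1/20) - 474 = 7*sqrt(14)/10 - 474 = -474 + 7*sqrt(14)/10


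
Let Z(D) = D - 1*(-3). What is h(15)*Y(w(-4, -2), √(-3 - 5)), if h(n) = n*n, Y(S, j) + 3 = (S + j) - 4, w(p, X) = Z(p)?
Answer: -1800 + 450*I*√2 ≈ -1800.0 + 636.4*I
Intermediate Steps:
Z(D) = 3 + D (Z(D) = D + 3 = 3 + D)
w(p, X) = 3 + p
Y(S, j) = -7 + S + j (Y(S, j) = -3 + ((S + j) - 4) = -3 + (-4 + S + j) = -7 + S + j)
h(n) = n²
h(15)*Y(w(-4, -2), √(-3 - 5)) = 15²*(-7 + (3 - 4) + √(-3 - 5)) = 225*(-7 - 1 + √(-8)) = 225*(-7 - 1 + 2*I*√2) = 225*(-8 + 2*I*√2) = -1800 + 450*I*√2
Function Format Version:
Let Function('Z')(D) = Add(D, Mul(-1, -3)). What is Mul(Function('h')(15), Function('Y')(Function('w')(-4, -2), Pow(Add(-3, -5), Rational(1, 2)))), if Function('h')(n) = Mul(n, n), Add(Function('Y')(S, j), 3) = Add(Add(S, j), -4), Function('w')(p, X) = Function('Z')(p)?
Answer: Add(-1800, Mul(450, I, Pow(2, Rational(1, 2)))) ≈ Add(-1800.0, Mul(636.40, I))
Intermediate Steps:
Function('Z')(D) = Add(3, D) (Function('Z')(D) = Add(D, 3) = Add(3, D))
Function('w')(p, X) = Add(3, p)
Function('Y')(S, j) = Add(-7, S, j) (Function('Y')(S, j) = Add(-3, Add(Add(S, j), -4)) = Add(-3, Add(-4, S, j)) = Add(-7, S, j))
Function('h')(n) = Pow(n, 2)
Mul(Function('h')(15), Function('Y')(Function('w')(-4, -2), Pow(Add(-3, -5), Rational(1, 2)))) = Mul(Pow(15, 2), Add(-7, Add(3, -4), Pow(Add(-3, -5), Rational(1, 2)))) = Mul(225, Add(-7, -1, Pow(-8, Rational(1, 2)))) = Mul(225, Add(-7, -1, Mul(2, I, Pow(2, Rational(1, 2))))) = Mul(225, Add(-8, Mul(2, I, Pow(2, Rational(1, 2))))) = Add(-1800, Mul(450, I, Pow(2, Rational(1, 2))))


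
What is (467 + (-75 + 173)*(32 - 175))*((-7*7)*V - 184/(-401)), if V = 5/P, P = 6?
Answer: 1315969127/2406 ≈ 5.4695e+5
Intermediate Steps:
V = 5/6 ≈ 0.83333
(467 + (-75 + 173)*(32 - 175))*((-7*7)*V - 184/(-401)) = (467 + (-75 + 173)*(32 - 175))*(-7*7*(5/6) - 184/(-401)) = (467 + 98*(-143))*(-49*5/6 - 184*(-1/401)) = (467 - 14014)*(-245/6 + 184/401) = -13547*(-97141/2406) = 1315969127/2406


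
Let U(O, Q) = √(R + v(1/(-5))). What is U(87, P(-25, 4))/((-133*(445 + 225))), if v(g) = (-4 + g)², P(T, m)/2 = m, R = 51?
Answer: -√429/222775 ≈ -9.2974e-5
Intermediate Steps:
P(T, m) = 2*m
U(O, Q) = 2*√429/5 (U(O, Q) = √(51 + (-4 + 1/(-5))²) = √(51 + (-4 + 1*(-⅕))²) = √(51 + (-4 - ⅕)²) = √(51 + (-21/5)²) = √(51 + 441/25) = √(1716/25) = 2*√429/5)
U(87, P(-25, 4))/((-133*(445 + 225))) = (2*√429/5)/((-133*(445 + 225))) = (2*√429/5)/((-133*670)) = (2*√429/5)/(-89110) = (2*√429/5)*(-1/89110) = -√429/222775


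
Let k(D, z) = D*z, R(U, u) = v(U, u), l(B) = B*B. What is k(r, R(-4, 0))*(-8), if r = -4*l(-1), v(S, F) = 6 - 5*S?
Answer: 832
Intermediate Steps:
l(B) = B²
R(U, u) = 6 - 5*U
r = -4 (r = -4*(-1)² = -4*1 = -4)
k(r, R(-4, 0))*(-8) = -4*(6 - 5*(-4))*(-8) = -4*(6 + 20)*(-8) = -4*26*(-8) = -104*(-8) = 832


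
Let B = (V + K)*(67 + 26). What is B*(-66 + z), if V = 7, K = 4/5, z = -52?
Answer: -427986/5 ≈ -85597.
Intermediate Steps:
K = 4/5 (K = 4*(1/5) = 4/5 ≈ 0.80000)
B = 3627/5 (B = (7 + 4/5)*(67 + 26) = (39/5)*93 = 3627/5 ≈ 725.40)
B*(-66 + z) = 3627*(-66 - 52)/5 = (3627/5)*(-118) = -427986/5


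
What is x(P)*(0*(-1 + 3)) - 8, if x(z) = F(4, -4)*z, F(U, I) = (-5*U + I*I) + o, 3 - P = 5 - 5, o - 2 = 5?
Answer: -8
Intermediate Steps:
o = 7 (o = 2 + 5 = 7)
P = 3 (P = 3 - (5 - 5) = 3 - 1*0 = 3 + 0 = 3)
F(U, I) = 7 + I² - 5*U (F(U, I) = (-5*U + I*I) + 7 = (-5*U + I²) + 7 = (I² - 5*U) + 7 = 7 + I² - 5*U)
x(z) = 3*z (x(z) = (7 + (-4)² - 5*4)*z = (7 + 16 - 20)*z = 3*z)
x(P)*(0*(-1 + 3)) - 8 = (3*3)*(0*(-1 + 3)) - 8 = 9*(0*2) - 8 = 9*0 - 8 = 0 - 8 = -8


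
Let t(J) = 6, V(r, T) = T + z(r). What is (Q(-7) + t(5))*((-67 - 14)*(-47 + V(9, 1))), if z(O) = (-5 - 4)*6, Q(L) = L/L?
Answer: 56700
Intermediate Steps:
Q(L) = 1
z(O) = -54 (z(O) = -9*6 = -54)
V(r, T) = -54 + T (V(r, T) = T - 54 = -54 + T)
(Q(-7) + t(5))*((-67 - 14)*(-47 + V(9, 1))) = (1 + 6)*((-67 - 14)*(-47 + (-54 + 1))) = 7*(-81*(-47 - 53)) = 7*(-81*(-100)) = 7*8100 = 56700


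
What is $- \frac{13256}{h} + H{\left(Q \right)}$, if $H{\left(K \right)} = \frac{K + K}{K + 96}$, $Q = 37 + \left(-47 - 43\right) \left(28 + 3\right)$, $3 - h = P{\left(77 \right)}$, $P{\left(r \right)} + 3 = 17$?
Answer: $\frac{35281758}{29227} \approx 1207.2$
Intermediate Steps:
$P{\left(r \right)} = 14$ ($P{\left(r \right)} = -3 + 17 = 14$)
$h = -11$ ($h = 3 - 14 = -11$)
$Q = -2753$ ($Q = 37 - 2790 = -2753$)
$H{\left(K \right)} = \frac{2 K}{96 + K}$
$- \frac{13256}{h} + H{\left(Q \right)} = - \frac{13256}{-11} + 2 \left(-2753\right) \frac{1}{96 - 2753} = \left(-13256\right) \left(- \frac{1}{11}\right) + 2 \left(-2753\right) \frac{1}{-2657} = \frac{13256}{11} + 2 \left(-2753\right) \left(- \frac{1}{2657}\right) = \frac{13256}{11} + \frac{5506}{2657} = \frac{35281758}{29227}$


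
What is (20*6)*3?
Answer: 360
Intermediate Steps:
(20*6)*3 = 120*3 = 360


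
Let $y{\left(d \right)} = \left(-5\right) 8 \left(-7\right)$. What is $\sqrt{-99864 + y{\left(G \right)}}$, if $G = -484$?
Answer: $16 i \sqrt{389} \approx 315.57 i$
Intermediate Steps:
$y{\left(d \right)} = 280$ ($y{\left(d \right)} = \left(-40\right) \left(-7\right) = 280$)
$\sqrt{-99864 + y{\left(G \right)}} = \sqrt{-99864 + 280} = \sqrt{-99584} = 16 i \sqrt{389}$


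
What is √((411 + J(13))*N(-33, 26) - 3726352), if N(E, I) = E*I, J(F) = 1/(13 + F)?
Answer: I*√4079023 ≈ 2019.7*I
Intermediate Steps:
√((411 + J(13))*N(-33, 26) - 3726352) = √((411 + 1/(13 + 13))*(-33*26) - 3726352) = √((411 + 1/26)*(-858) - 3726352) = √((10687/26)*(-858) - 3726352) = √(-352671 - 3726352) = √(-4079023) = I*√4079023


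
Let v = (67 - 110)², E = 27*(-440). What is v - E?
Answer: 13729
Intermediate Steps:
E = -11880
v = 1849 (v = (-43)² = 1849)
v - E = 1849 - 1*(-11880) = 1849 + 11880 = 13729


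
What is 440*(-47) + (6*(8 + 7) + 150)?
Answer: -20440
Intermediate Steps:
440*(-47) + (6*(8 + 7) + 150) = -20680 + (6*15 + 150) = -20680 + (90 + 150) = -20680 + 240 = -20440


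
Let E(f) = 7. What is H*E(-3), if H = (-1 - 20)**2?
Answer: 3087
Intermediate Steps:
H = 441 (H = (-21)**2 = 441)
H*E(-3) = 441*7 = 3087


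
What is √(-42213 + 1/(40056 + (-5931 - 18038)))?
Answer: I*√10924368486110/16087 ≈ 205.46*I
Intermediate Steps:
√(-42213 + 1/(40056 + (-5931 - 18038))) = √(-42213 + 1/(40056 - 23969)) = √(-42213 + 1/16087) = √(-679080530/16087) = I*√10924368486110/16087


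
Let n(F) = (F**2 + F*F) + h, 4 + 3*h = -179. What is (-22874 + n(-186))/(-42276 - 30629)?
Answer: -46257/72905 ≈ -0.63448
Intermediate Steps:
h = -61 (h = -4/3 + (1/3)*(-179) = -4/3 - 179/3 = -61)
n(F) = -61 + 2*F**2 (n(F) = (F**2 + F*F) - 61 = (F**2 + F**2) - 61 = 2*F**2 - 61 = -61 + 2*F**2)
(-22874 + n(-186))/(-42276 - 30629) = (-22874 + (-61 + 2*(-186)**2))/(-42276 - 30629) = (-22874 + (-61 + 2*34596))/(-72905) = (-22874 + (-61 + 69192))*(-1/72905) = (-22874 + 69131)*(-1/72905) = 46257*(-1/72905) = -46257/72905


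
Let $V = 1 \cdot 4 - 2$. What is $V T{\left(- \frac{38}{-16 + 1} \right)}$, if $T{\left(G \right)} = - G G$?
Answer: $- \frac{2888}{225} \approx -12.836$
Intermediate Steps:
$T{\left(G \right)} = - G^{2}$
$V = 2$ ($V = 4 - 2 = 2$)
$V T{\left(- \frac{38}{-16 + 1} \right)} = 2 \left(- \left(- \frac{38}{-16 + 1}\right)^{2}\right) = 2 \left(- \left(- \frac{38}{-15}\right)^{2}\right) = 2 \left(- \left(\left(-38\right) \left(- \frac{1}{15}\right)\right)^{2}\right) = 2 \left(- \left(\frac{38}{15}\right)^{2}\right) = 2 \left(\left(-1\right) \frac{1444}{225}\right) = 2 \left(- \frac{1444}{225}\right) = - \frac{2888}{225}$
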